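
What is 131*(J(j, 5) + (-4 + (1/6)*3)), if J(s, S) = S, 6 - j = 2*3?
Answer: 393/2 ≈ 196.50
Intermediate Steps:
j = 0 (j = 6 - 2*3 = 6 - 1*6 = 6 - 6 = 0)
131*(J(j, 5) + (-4 + (1/6)*3)) = 131*(5 + (-4 + (1/6)*3)) = 131*(5 + (-4 + 1/2)) = 131*(5 - 7/2) = 131*(3/2) = 393/2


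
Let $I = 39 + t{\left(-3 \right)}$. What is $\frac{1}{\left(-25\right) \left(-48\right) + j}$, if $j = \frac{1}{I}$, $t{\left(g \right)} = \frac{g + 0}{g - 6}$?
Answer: $\frac{118}{141603} \approx 0.00083332$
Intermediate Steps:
$t{\left(g \right)} = \frac{g}{-6 + g}$
$I = \frac{118}{3}$ ($I = 39 - \frac{3}{-6 - 3} = 39 - \frac{3}{-9} = 39 - - \frac{1}{3} = 39 + \frac{1}{3} = \frac{118}{3} \approx 39.333$)
$j = \frac{3}{118}$ ($j = \frac{1}{\frac{118}{3}} = \frac{3}{118} \approx 0.025424$)
$\frac{1}{\left(-25\right) \left(-48\right) + j} = \frac{1}{\left(-25\right) \left(-48\right) + \frac{3}{118}} = \frac{1}{1200 + \frac{3}{118}} = \frac{1}{\frac{141603}{118}} = \frac{118}{141603}$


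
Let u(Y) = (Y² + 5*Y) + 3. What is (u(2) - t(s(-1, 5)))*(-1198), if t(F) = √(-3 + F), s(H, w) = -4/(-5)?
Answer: -20366 + 1198*I*√55/5 ≈ -20366.0 + 1776.9*I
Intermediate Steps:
s(H, w) = ⅘ (s(H, w) = -4*(-⅕) = ⅘)
u(Y) = 3 + Y² + 5*Y
(u(2) - t(s(-1, 5)))*(-1198) = ((3 + 2² + 5*2) - √(-3 + ⅘))*(-1198) = ((3 + 4 + 10) - √(-11/5))*(-1198) = (17 - I*√55/5)*(-1198) = -20366 + 1198*I*√55/5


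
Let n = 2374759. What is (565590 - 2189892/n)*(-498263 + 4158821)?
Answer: 4916633646546008244/2374759 ≈ 2.0704e+12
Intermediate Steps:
(565590 - 2189892/n)*(-498263 + 4158821) = (565590 - 2189892/2374759)*(-498263 + 4158821) = (565590 - 2189892*1/2374759)*3660558 = (565590 - 2189892/2374759)*3660558 = (1343137752918/2374759)*3660558 = 4916633646546008244/2374759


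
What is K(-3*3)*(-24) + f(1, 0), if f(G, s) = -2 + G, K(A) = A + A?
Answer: 431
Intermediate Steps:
K(A) = 2*A
K(-3*3)*(-24) + f(1, 0) = (2*(-3*3))*(-24) + (-2 + 1) = (2*(-9))*(-24) - 1 = -18*(-24) - 1 = 432 - 1 = 431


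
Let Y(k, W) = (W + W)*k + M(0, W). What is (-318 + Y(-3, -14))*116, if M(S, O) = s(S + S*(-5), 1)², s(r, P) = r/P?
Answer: -27144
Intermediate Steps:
M(S, O) = 16*S² (M(S, O) = ((S + S*(-5))/1)² = ((S - 5*S)*1)² = (-4*S*1)² = (-4*S)² = 16*S²)
Y(k, W) = 2*W*k (Y(k, W) = (W + W)*k + 16*0² = (2*W)*k + 16*0 = 2*W*k + 0 = 2*W*k)
(-318 + Y(-3, -14))*116 = (-318 + 2*(-14)*(-3))*116 = (-318 + 84)*116 = -234*116 = -27144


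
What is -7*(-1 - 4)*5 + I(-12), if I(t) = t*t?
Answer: 319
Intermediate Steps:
I(t) = t²
-7*(-1 - 4)*5 + I(-12) = -7*(-1 - 4)*5 + (-12)² = -(-35)*5 + 144 = -7*(-25) + 144 = 175 + 144 = 319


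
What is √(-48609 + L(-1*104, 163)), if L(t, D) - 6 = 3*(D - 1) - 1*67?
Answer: 2*I*√12046 ≈ 219.51*I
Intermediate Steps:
L(t, D) = -64 + 3*D (L(t, D) = 6 + (3*(D - 1) - 1*67) = 6 + (3*(-1 + D) - 67) = 6 + ((-3 + 3*D) - 67) = 6 + (-70 + 3*D) = -64 + 3*D)
√(-48609 + L(-1*104, 163)) = √(-48609 + (-64 + 3*163)) = √(-48609 + (-64 + 489)) = √(-48609 + 425) = √(-48184) = 2*I*√12046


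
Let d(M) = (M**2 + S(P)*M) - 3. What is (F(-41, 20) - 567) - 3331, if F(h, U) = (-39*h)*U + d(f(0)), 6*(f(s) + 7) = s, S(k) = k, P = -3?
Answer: 28149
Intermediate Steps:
f(s) = -7 + s/6
d(M) = -3 + M**2 - 3*M (d(M) = (M**2 - 3*M) - 3 = -3 + M**2 - 3*M)
F(h, U) = 67 - 39*U*h (F(h, U) = (-39*h)*U + (-3 + (-7 + (1/6)*0)**2 - 3*(-7 + (1/6)*0)) = -39*U*h + (-3 + (-7 + 0)**2 - 3*(-7 + 0)) = -39*U*h + (-3 + (-7)**2 - 3*(-7)) = -39*U*h + (-3 + 49 + 21) = -39*U*h + 67 = 67 - 39*U*h)
(F(-41, 20) - 567) - 3331 = ((67 - 39*20*(-41)) - 567) - 3331 = ((67 + 31980) - 567) - 3331 = (32047 - 567) - 3331 = 31480 - 3331 = 28149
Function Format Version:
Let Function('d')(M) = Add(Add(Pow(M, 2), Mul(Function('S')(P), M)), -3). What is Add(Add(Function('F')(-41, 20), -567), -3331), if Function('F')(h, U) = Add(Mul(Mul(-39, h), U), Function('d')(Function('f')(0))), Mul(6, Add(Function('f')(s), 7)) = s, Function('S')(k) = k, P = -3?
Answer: 28149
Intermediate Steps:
Function('f')(s) = Add(-7, Mul(Rational(1, 6), s))
Function('d')(M) = Add(-3, Pow(M, 2), Mul(-3, M)) (Function('d')(M) = Add(Add(Pow(M, 2), Mul(-3, M)), -3) = Add(-3, Pow(M, 2), Mul(-3, M)))
Function('F')(h, U) = Add(67, Mul(-39, U, h)) (Function('F')(h, U) = Add(Mul(Mul(-39, h), U), Add(-3, Pow(Add(-7, Mul(Rational(1, 6), 0)), 2), Mul(-3, Add(-7, Mul(Rational(1, 6), 0))))) = Add(Mul(-39, U, h), Add(-3, Pow(Add(-7, 0), 2), Mul(-3, Add(-7, 0)))) = Add(Mul(-39, U, h), Add(-3, Pow(-7, 2), Mul(-3, -7))) = Add(Mul(-39, U, h), Add(-3, 49, 21)) = Add(Mul(-39, U, h), 67) = Add(67, Mul(-39, U, h)))
Add(Add(Function('F')(-41, 20), -567), -3331) = Add(Add(Add(67, Mul(-39, 20, -41)), -567), -3331) = Add(Add(Add(67, 31980), -567), -3331) = Add(Add(32047, -567), -3331) = Add(31480, -3331) = 28149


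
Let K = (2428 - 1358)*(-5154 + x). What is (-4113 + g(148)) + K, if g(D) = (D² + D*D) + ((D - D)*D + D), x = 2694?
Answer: -2592357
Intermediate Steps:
K = -2632200 (K = (2428 - 1358)*(-5154 + 2694) = 1070*(-2460) = -2632200)
g(D) = D + 2*D² (g(D) = (D² + D²) + (0*D + D) = 2*D² + (0 + D) = 2*D² + D = D + 2*D²)
(-4113 + g(148)) + K = (-4113 + 148*(1 + 2*148)) - 2632200 = (-4113 + 148*(1 + 296)) - 2632200 = (-4113 + 148*297) - 2632200 = (-4113 + 43956) - 2632200 = 39843 - 2632200 = -2592357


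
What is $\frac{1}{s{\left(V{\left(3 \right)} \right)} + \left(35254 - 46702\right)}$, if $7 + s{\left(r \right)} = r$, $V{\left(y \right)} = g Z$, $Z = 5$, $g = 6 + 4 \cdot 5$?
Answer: $- \frac{1}{11325} \approx -8.83 \cdot 10^{-5}$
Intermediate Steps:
$g = 26$ ($g = 6 + 20 = 26$)
$V{\left(y \right)} = 130$ ($V{\left(y \right)} = 26 \cdot 5 = 130$)
$s{\left(r \right)} = -7 + r$
$\frac{1}{s{\left(V{\left(3 \right)} \right)} + \left(35254 - 46702\right)} = \frac{1}{\left(-7 + 130\right) + \left(35254 - 46702\right)} = \frac{1}{123 - 11448} = \frac{1}{-11325} = - \frac{1}{11325}$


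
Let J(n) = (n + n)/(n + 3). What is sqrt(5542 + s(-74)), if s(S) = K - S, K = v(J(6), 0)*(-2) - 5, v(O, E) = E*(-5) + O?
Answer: 5*sqrt(2019)/3 ≈ 74.889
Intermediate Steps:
J(n) = 2*n/(3 + n) (J(n) = (2*n)/(3 + n) = 2*n/(3 + n))
v(O, E) = O - 5*E (v(O, E) = -5*E + O = O - 5*E)
K = -23/3 (K = (2*6/(3 + 6) - 5*0)*(-2) - 5 = (2*6/9 + 0)*(-2) - 5 = (2*6*(1/9) + 0)*(-2) - 5 = (4/3 + 0)*(-2) - 5 = (4/3)*(-2) - 5 = -8/3 - 5 = -23/3 ≈ -7.6667)
s(S) = -23/3 - S
sqrt(5542 + s(-74)) = sqrt(5542 + (-23/3 - 1*(-74))) = sqrt(5542 + (-23/3 + 74)) = sqrt(5542 + 199/3) = sqrt(16825/3) = 5*sqrt(2019)/3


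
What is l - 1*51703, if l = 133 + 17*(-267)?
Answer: -56109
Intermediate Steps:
l = -4406 (l = 133 - 4539 = -4406)
l - 1*51703 = -4406 - 1*51703 = -4406 - 51703 = -56109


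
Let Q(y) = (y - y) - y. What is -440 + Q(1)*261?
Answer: -701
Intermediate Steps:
Q(y) = -y (Q(y) = 0 - y = -y)
-440 + Q(1)*261 = -440 - 1*1*261 = -440 - 1*261 = -440 - 261 = -701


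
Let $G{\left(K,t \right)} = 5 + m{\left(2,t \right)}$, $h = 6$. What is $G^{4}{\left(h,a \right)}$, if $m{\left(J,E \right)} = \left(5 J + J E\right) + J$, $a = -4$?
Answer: $6561$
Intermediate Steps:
$m{\left(J,E \right)} = 6 J + E J$ ($m{\left(J,E \right)} = \left(5 J + E J\right) + J = 6 J + E J$)
$G{\left(K,t \right)} = 17 + 2 t$ ($G{\left(K,t \right)} = 5 + 2 \left(6 + t\right) = 5 + \left(12 + 2 t\right) = 17 + 2 t$)
$G^{4}{\left(h,a \right)} = \left(17 + 2 \left(-4\right)\right)^{4} = \left(17 - 8\right)^{4} = 9^{4} = 6561$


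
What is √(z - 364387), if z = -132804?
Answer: I*√497191 ≈ 705.12*I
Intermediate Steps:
√(z - 364387) = √(-132804 - 364387) = √(-497191) = I*√497191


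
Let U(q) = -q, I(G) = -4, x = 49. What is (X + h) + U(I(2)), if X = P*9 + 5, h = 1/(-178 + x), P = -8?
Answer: -8128/129 ≈ -63.008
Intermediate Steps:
h = -1/129 (h = 1/(-178 + 49) = 1/(-129) = -1/129 ≈ -0.0077519)
X = -67 (X = -8*9 + 5 = -72 + 5 = -67)
(X + h) + U(I(2)) = (-67 - 1/129) - 1*(-4) = -8644/129 + 4 = -8128/129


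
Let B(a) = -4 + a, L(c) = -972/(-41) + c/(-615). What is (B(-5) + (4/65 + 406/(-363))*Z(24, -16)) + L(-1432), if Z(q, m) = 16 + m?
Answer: 10477/615 ≈ 17.036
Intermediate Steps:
L(c) = 972/41 - c/615 (L(c) = -972*(-1/41) + c*(-1/615) = 972/41 - c/615)
(B(-5) + (4/65 + 406/(-363))*Z(24, -16)) + L(-1432) = ((-4 - 5) + (4/65 + 406/(-363))*(16 - 16)) + (972/41 - 1/615*(-1432)) = (-9 + (4*(1/65) + 406*(-1/363))*0) + (972/41 + 1432/615) = (-9 + (4/65 - 406/363)*0) + 16012/615 = (-9 - 24938/23595*0) + 16012/615 = (-9 + 0) + 16012/615 = -9 + 16012/615 = 10477/615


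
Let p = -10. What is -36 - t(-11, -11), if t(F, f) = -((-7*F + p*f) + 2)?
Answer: 153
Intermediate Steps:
t(F, f) = -2 + 7*F + 10*f (t(F, f) = -((-7*F - 10*f) + 2) = -((-10*f - 7*F) + 2) = -(2 - 10*f - 7*F) = -2 + 7*F + 10*f)
-36 - t(-11, -11) = -36 - (-2 + 7*(-11) + 10*(-11)) = -36 - (-2 - 77 - 110) = -36 - 1*(-189) = -36 + 189 = 153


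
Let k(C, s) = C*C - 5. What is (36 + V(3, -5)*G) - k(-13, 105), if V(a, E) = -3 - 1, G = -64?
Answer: 128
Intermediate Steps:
k(C, s) = -5 + C² (k(C, s) = C² - 5 = -5 + C²)
V(a, E) = -4
(36 + V(3, -5)*G) - k(-13, 105) = (36 - 4*(-64)) - (-5 + (-13)²) = (36 + 256) - (-5 + 169) = 292 - 1*164 = 292 - 164 = 128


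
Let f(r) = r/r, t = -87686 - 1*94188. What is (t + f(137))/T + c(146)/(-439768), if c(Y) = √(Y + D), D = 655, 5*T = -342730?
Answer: 181873/68546 - 3*√89/439768 ≈ 2.6532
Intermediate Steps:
T = -68546 (T = (⅕)*(-342730) = -68546)
t = -181874 (t = -87686 - 94188 = -181874)
f(r) = 1
c(Y) = √(655 + Y) (c(Y) = √(Y + 655) = √(655 + Y))
(t + f(137))/T + c(146)/(-439768) = (-181874 + 1)/(-68546) + √(655 + 146)/(-439768) = -181873*(-1/68546) + √801*(-1/439768) = 181873/68546 + (3*√89)*(-1/439768) = 181873/68546 - 3*√89/439768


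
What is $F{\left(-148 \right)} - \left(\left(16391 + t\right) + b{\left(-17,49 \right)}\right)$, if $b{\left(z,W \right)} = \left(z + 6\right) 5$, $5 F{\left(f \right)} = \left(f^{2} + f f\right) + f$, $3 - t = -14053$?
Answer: $-21660$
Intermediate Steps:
$t = 14056$ ($t = 3 - -14053 = 3 + 14053 = 14056$)
$F{\left(f \right)} = \frac{f}{5} + \frac{2 f^{2}}{5}$ ($F{\left(f \right)} = \frac{\left(f^{2} + f f\right) + f}{5} = \frac{\left(f^{2} + f^{2}\right) + f}{5} = \frac{2 f^{2} + f}{5} = \frac{f + 2 f^{2}}{5} = \frac{f}{5} + \frac{2 f^{2}}{5}$)
$b{\left(z,W \right)} = 30 + 5 z$ ($b{\left(z,W \right)} = \left(6 + z\right) 5 = 30 + 5 z$)
$F{\left(-148 \right)} - \left(\left(16391 + t\right) + b{\left(-17,49 \right)}\right) = \frac{1}{5} \left(-148\right) \left(1 + 2 \left(-148\right)\right) - \left(\left(16391 + 14056\right) + \left(30 + 5 \left(-17\right)\right)\right) = \frac{1}{5} \left(-148\right) \left(1 - 296\right) - \left(30447 + \left(30 - 85\right)\right) = \frac{1}{5} \left(-148\right) \left(-295\right) - \left(30447 - 55\right) = 8732 - 30392 = -21660$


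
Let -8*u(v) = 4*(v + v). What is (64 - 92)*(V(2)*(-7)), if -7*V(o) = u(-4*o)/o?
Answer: -112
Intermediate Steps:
u(v) = -v (u(v) = -(v + v)/2 = -2*v/2 = -v)
V(o) = -4/7 (V(o) = -(-(-4)*o)/(7*o) = -4*o/(7*o) = -⅐*4 = -4/7)
(64 - 92)*(V(2)*(-7)) = (64 - 92)*(-4/7*(-7)) = -28*4 = -112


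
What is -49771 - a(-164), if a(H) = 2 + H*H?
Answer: -76669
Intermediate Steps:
a(H) = 2 + H²
-49771 - a(-164) = -49771 - (2 + (-164)²) = -49771 - (2 + 26896) = -49771 - 1*26898 = -49771 - 26898 = -76669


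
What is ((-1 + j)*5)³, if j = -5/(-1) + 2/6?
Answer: 274625/27 ≈ 10171.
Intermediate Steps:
j = 16/3 (j = -5*(-1) + 2*(⅙) = 5 + ⅓ = 16/3 ≈ 5.3333)
((-1 + j)*5)³ = ((-1 + 16/3)*5)³ = ((13/3)*5)³ = (65/3)³ = 274625/27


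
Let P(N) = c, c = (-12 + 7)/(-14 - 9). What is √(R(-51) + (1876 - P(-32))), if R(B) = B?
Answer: √965310/23 ≈ 42.717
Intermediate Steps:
c = 5/23 (c = -5/(-23) = -5*(-1/23) = 5/23 ≈ 0.21739)
P(N) = 5/23
√(R(-51) + (1876 - P(-32))) = √(-51 + (1876 - 1*5/23)) = √(-51 + (1876 - 5/23)) = √(-51 + 43143/23) = √(41970/23) = √965310/23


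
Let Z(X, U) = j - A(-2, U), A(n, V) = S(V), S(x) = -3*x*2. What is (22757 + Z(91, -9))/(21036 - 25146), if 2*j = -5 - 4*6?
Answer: -45377/8220 ≈ -5.5203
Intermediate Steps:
j = -29/2 (j = (-5 - 4*6)/2 = (-5 - 24)/2 = (½)*(-29) = -29/2 ≈ -14.500)
S(x) = -6*x
A(n, V) = -6*V
Z(X, U) = -29/2 + 6*U (Z(X, U) = -29/2 - (-6)*U = -29/2 + 6*U)
(22757 + Z(91, -9))/(21036 - 25146) = (22757 + (-29/2 + 6*(-9)))/(21036 - 25146) = (22757 + (-29/2 - 54))/(-4110) = (22757 - 137/2)*(-1/4110) = (45377/2)*(-1/4110) = -45377/8220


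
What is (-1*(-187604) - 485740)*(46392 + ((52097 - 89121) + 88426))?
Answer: -29155911984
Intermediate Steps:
(-1*(-187604) - 485740)*(46392 + ((52097 - 89121) + 88426)) = (187604 - 485740)*(46392 + (-37024 + 88426)) = -298136*(46392 + 51402) = -298136*97794 = -29155911984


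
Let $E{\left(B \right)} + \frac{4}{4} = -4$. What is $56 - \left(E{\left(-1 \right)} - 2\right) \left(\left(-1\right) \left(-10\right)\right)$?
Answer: $126$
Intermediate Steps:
$E{\left(B \right)} = -5$ ($E{\left(B \right)} = -1 - 4 = -5$)
$56 - \left(E{\left(-1 \right)} - 2\right) \left(\left(-1\right) \left(-10\right)\right) = 56 - \left(-5 - 2\right) \left(\left(-1\right) \left(-10\right)\right) = 56 - \left(-7\right) 10 = 56 - -70 = 56 + 70 = 126$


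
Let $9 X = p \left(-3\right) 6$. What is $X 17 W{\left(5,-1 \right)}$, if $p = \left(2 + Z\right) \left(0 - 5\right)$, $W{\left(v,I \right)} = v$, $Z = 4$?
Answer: $5100$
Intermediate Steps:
$p = -30$ ($p = \left(2 + 4\right) \left(0 - 5\right) = 6 \left(-5\right) = -30$)
$X = 60$ ($X = \frac{\left(-30\right) \left(-3\right) 6}{9} = \frac{90 \cdot 6}{9} = \frac{1}{9} \cdot 540 = 60$)
$X 17 W{\left(5,-1 \right)} = 60 \cdot 17 \cdot 5 = 1020 \cdot 5 = 5100$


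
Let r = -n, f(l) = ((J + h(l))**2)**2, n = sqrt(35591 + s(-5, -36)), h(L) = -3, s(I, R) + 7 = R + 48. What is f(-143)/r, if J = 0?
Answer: -81*sqrt(8899)/17798 ≈ -0.42932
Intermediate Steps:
s(I, R) = 41 + R (s(I, R) = -7 + (R + 48) = -7 + (48 + R) = 41 + R)
n = 2*sqrt(8899) (n = sqrt(35591 + (41 - 36)) = sqrt(35591 + 5) = sqrt(35596) = 2*sqrt(8899) ≈ 188.67)
f(l) = 81 (f(l) = ((0 - 3)**2)**2 = ((-3)**2)**2 = 9**2 = 81)
r = -2*sqrt(8899) ≈ -188.67
f(-143)/r = 81/((-2*sqrt(8899))) = 81*(-sqrt(8899)/17798) = -81*sqrt(8899)/17798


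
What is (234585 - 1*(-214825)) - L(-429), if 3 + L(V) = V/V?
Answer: 449412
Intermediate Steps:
L(V) = -2 (L(V) = -3 + V/V = -3 + 1 = -2)
(234585 - 1*(-214825)) - L(-429) = (234585 - 1*(-214825)) - 1*(-2) = (234585 + 214825) + 2 = 449410 + 2 = 449412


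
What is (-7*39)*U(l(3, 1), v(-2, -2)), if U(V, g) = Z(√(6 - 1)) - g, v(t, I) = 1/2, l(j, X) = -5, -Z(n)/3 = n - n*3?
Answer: 273/2 - 1638*√5 ≈ -3526.2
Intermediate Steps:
Z(n) = 6*n (Z(n) = -3*(n - n*3) = -3*(n - 3*n) = -(-6)*n = 6*n)
v(t, I) = ½
U(V, g) = -g + 6*√5 (U(V, g) = 6*√(6 - 1) - g = 6*√5 - g = -g + 6*√5)
(-7*39)*U(l(3, 1), v(-2, -2)) = (-7*39)*(-1*½ + 6*√5) = -273*(-½ + 6*√5) = 273/2 - 1638*√5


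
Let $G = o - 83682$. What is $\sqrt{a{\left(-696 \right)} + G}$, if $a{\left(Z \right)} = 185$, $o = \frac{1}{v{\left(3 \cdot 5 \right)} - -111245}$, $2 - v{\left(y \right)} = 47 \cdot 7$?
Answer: $\frac{i \sqrt{1027247118934910}}{110918} \approx 288.96 i$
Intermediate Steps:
$v{\left(y \right)} = -327$ ($v{\left(y \right)} = 2 - 47 \cdot 7 = 2 - 329 = -327$)
$o = \frac{1}{110918}$ ($o = \frac{1}{-327 - -111245} = \frac{1}{-327 + 111245} = \frac{1}{110918} \approx 9.0157 \cdot 10^{-6}$)
$G = - \frac{9281840075}{110918}$ ($G = \frac{1}{110918} - 83682 = - \frac{9281840075}{110918} \approx -83682.0$)
$\sqrt{a{\left(-696 \right)} + G} = \sqrt{185 - \frac{9281840075}{110918}} = \sqrt{- \frac{9261320245}{110918}} = \frac{i \sqrt{1027247118934910}}{110918}$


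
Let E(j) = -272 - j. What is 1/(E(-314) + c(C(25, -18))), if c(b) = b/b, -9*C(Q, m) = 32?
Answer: 1/43 ≈ 0.023256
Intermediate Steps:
C(Q, m) = -32/9 (C(Q, m) = -⅑*32 = -32/9)
c(b) = 1
1/(E(-314) + c(C(25, -18))) = 1/((-272 - 1*(-314)) + 1) = 1/((-272 + 314) + 1) = 1/(42 + 1) = 1/43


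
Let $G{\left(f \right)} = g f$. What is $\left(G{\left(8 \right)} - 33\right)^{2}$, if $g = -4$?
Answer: $4225$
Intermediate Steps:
$G{\left(f \right)} = - 4 f$
$\left(G{\left(8 \right)} - 33\right)^{2} = \left(\left(-4\right) 8 - 33\right)^{2} = \left(-32 - 33\right)^{2} = \left(-65\right)^{2} = 4225$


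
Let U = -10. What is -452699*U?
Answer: 4526990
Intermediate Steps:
-452699*U = -452699*(-10) = 4526990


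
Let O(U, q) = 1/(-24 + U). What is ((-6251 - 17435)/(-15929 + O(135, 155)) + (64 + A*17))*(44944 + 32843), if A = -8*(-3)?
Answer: 32560893078327/884059 ≈ 3.6831e+7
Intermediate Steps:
A = 24
((-6251 - 17435)/(-15929 + O(135, 155)) + (64 + A*17))*(44944 + 32843) = ((-6251 - 17435)/(-15929 + 1/(-24 + 135)) + (64 + 24*17))*(44944 + 32843) = (-23686/(-15929 + 1/111) + (64 + 408))*77787 = (-23686/(-15929 + 1/111) + 472)*77787 = (-23686/(-1768118/111) + 472)*77787 = (-23686*(-111/1768118) + 472)*77787 = (1314573/884059 + 472)*77787 = (418590421/884059)*77787 = 32560893078327/884059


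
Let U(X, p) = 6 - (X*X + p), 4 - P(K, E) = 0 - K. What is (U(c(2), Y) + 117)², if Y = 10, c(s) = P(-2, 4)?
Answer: 11881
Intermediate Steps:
P(K, E) = 4 + K (P(K, E) = 4 - (0 - K) = 4 - (-1)*K = 4 + K)
c(s) = 2 (c(s) = 4 - 2 = 2)
U(X, p) = 6 - p - X² (U(X, p) = 6 - (X² + p) = 6 - (p + X²) = 6 + (-p - X²) = 6 - p - X²)
(U(c(2), Y) + 117)² = ((6 - 1*10 - 1*2²) + 117)² = ((6 - 10 - 1*4) + 117)² = ((6 - 10 - 4) + 117)² = (-8 + 117)² = 109² = 11881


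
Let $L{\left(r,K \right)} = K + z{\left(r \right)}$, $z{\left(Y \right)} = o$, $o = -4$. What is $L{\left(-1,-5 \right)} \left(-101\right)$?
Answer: $909$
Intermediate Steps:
$z{\left(Y \right)} = -4$
$L{\left(r,K \right)} = -4 + K$ ($L{\left(r,K \right)} = K - 4 = -4 + K$)
$L{\left(-1,-5 \right)} \left(-101\right) = \left(-4 - 5\right) \left(-101\right) = \left(-9\right) \left(-101\right) = 909$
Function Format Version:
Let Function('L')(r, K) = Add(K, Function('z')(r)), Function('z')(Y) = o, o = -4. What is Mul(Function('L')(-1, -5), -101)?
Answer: 909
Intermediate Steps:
Function('z')(Y) = -4
Function('L')(r, K) = Add(-4, K) (Function('L')(r, K) = Add(K, -4) = Add(-4, K))
Mul(Function('L')(-1, -5), -101) = Mul(Add(-4, -5), -101) = Mul(-9, -101) = 909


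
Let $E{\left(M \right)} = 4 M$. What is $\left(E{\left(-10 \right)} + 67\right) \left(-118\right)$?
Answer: $-3186$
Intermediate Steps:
$\left(E{\left(-10 \right)} + 67\right) \left(-118\right) = \left(4 \left(-10\right) + 67\right) \left(-118\right) = \left(-40 + 67\right) \left(-118\right) = 27 \left(-118\right) = -3186$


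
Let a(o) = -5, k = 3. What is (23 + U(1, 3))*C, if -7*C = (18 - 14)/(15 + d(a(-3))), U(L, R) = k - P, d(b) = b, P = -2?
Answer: -8/5 ≈ -1.6000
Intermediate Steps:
U(L, R) = 5 (U(L, R) = 3 - 1*(-2) = 3 + 2 = 5)
C = -2/35 (C = -(18 - 14)/(7*(15 - 5)) = -4/(7*10) = -1/7*2/5 = -2/35 ≈ -0.057143)
(23 + U(1, 3))*C = (23 + 5)*(-2/35) = 28*(-2/35) = -8/5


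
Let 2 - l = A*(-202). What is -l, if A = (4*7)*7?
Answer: -39594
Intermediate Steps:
A = 196 (A = 28*7 = 196)
l = 39594 (l = 2 - 196*(-202) = 2 - 1*(-39592) = 2 + 39592 = 39594)
-l = -1*39594 = -39594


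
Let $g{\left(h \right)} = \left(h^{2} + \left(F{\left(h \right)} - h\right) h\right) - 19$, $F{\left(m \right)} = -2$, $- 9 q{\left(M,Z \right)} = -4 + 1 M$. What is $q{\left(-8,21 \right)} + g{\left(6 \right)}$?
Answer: $- \frac{89}{3} \approx -29.667$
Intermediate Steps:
$q{\left(M,Z \right)} = \frac{4}{9} - \frac{M}{9}$ ($q{\left(M,Z \right)} = - \frac{-4 + 1 M}{9} = - \frac{-4 + M}{9} = \frac{4}{9} - \frac{M}{9}$)
$g{\left(h \right)} = -19 + h^{2} + h \left(-2 - h\right)$ ($g{\left(h \right)} = \left(h^{2} + \left(-2 - h\right) h\right) - 19 = \left(h^{2} + h \left(-2 - h\right)\right) - 19 = -19 + h^{2} + h \left(-2 - h\right)$)
$q{\left(-8,21 \right)} + g{\left(6 \right)} = \left(\frac{4}{9} - - \frac{8}{9}\right) - 31 = \left(\frac{4}{9} + \frac{8}{9}\right) - 31 = \frac{4}{3} - 31 = - \frac{89}{3}$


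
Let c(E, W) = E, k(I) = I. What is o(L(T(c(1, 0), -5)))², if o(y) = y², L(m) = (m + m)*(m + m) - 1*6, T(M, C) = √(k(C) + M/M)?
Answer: 234256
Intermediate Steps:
T(M, C) = √(1 + C) (T(M, C) = √(C + M/M) = √(C + 1) = √(1 + C))
L(m) = -6 + 4*m² (L(m) = (2*m)*(2*m) - 6 = 4*m² - 6 = -6 + 4*m²)
o(L(T(c(1, 0), -5)))² = ((-6 + 4*(√(1 - 5))²)²)² = ((-6 + 4*(√(-4))²)²)² = ((-6 + 4*(2*I)²)²)² = ((-6 + 4*(-4))²)² = ((-6 - 16)²)² = ((-22)²)² = 484² = 234256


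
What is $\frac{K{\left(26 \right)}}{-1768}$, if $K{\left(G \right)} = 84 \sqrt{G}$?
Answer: $- \frac{21 \sqrt{26}}{442} \approx -0.24226$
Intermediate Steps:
$\frac{K{\left(26 \right)}}{-1768} = \frac{84 \sqrt{26}}{-1768} = 84 \sqrt{26} \left(- \frac{1}{1768}\right) = - \frac{21 \sqrt{26}}{442}$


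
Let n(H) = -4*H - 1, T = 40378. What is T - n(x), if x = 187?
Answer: 41127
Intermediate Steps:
n(H) = -1 - 4*H
T - n(x) = 40378 - (-1 - 4*187) = 40378 - (-1 - 748) = 40378 - 1*(-749) = 40378 + 749 = 41127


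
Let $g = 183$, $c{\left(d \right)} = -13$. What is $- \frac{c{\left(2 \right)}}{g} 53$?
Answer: $\frac{689}{183} \approx 3.765$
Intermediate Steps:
$- \frac{c{\left(2 \right)}}{g} 53 = - - \frac{13}{183} \cdot 53 = - \left(-13\right) \frac{1}{183} \cdot 53 = - \frac{\left(-13\right) 53}{183} = \left(-1\right) \left(- \frac{689}{183}\right) = \frac{689}{183}$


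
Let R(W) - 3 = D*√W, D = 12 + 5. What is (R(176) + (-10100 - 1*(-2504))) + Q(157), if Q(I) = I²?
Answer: 17056 + 68*√11 ≈ 17282.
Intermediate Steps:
D = 17
R(W) = 3 + 17*√W
(R(176) + (-10100 - 1*(-2504))) + Q(157) = ((3 + 17*√176) + (-10100 - 1*(-2504))) + 157² = ((3 + 17*(4*√11)) + (-10100 + 2504)) + 24649 = ((3 + 68*√11) - 7596) + 24649 = (-7593 + 68*√11) + 24649 = 17056 + 68*√11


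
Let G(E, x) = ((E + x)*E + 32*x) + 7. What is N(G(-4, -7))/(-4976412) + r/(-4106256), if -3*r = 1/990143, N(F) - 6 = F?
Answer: 24249477415655/722607126408245232 ≈ 3.3558e-5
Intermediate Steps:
G(E, x) = 7 + 32*x + E*(E + x) (G(E, x) = (E*(E + x) + 32*x) + 7 = (32*x + E*(E + x)) + 7 = 7 + 32*x + E*(E + x))
N(F) = 6 + F
r = -1/2970429 (r = -⅓/990143 = -⅓*1/990143 = -1/2970429 ≈ -3.3665e-7)
N(G(-4, -7))/(-4976412) + r/(-4106256) = (6 + (7 + (-4)² + 32*(-7) - 4*(-7)))/(-4976412) - 1/2970429/(-4106256) = (6 + (7 + 16 - 224 + 28))*(-1/4976412) - 1/2970429*(-1/4106256) = (6 - 173)*(-1/4976412) + 1/12197341903824 = -167*(-1/4976412) + 1/12197341903824 = 167/4976412 + 1/12197341903824 = 24249477415655/722607126408245232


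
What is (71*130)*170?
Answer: 1569100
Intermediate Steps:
(71*130)*170 = 9230*170 = 1569100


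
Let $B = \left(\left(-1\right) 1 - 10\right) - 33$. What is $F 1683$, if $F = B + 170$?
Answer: $212058$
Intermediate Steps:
$B = -44$ ($B = \left(-1 - 10\right) - 33 = -11 - 33 = -44$)
$F = 126$ ($F = -44 + 170 = 126$)
$F 1683 = 126 \cdot 1683 = 212058$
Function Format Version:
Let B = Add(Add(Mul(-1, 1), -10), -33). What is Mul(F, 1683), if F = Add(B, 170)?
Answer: 212058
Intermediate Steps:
B = -44 (B = Add(Add(-1, -10), -33) = Add(-11, -33) = -44)
F = 126 (F = Add(-44, 170) = 126)
Mul(F, 1683) = Mul(126, 1683) = 212058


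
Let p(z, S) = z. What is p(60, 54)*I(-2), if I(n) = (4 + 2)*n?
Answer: -720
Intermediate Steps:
I(n) = 6*n
p(60, 54)*I(-2) = 60*(6*(-2)) = 60*(-12) = -720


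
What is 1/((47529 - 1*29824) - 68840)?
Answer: -1/51135 ≈ -1.9556e-5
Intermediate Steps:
1/((47529 - 1*29824) - 68840) = 1/((47529 - 29824) - 68840) = 1/(17705 - 68840) = 1/(-51135) = -1/51135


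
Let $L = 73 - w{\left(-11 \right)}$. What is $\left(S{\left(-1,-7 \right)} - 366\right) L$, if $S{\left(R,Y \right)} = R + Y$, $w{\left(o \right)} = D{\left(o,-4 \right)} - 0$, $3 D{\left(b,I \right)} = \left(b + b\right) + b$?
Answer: $-31416$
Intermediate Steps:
$D{\left(b,I \right)} = b$ ($D{\left(b,I \right)} = \frac{\left(b + b\right) + b}{3} = \frac{2 b + b}{3} = \frac{3 b}{3} = b$)
$w{\left(o \right)} = o$ ($w{\left(o \right)} = o - 0 = o + 0 = o$)
$L = 84$ ($L = 73 - -11 = 73 + 11 = 84$)
$\left(S{\left(-1,-7 \right)} - 366\right) L = \left(\left(-1 - 7\right) - 366\right) 84 = \left(-8 - 366\right) 84 = \left(-374\right) 84 = -31416$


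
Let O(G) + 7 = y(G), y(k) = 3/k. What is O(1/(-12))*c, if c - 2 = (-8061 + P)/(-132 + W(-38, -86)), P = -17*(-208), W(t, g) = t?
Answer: -41839/34 ≈ -1230.6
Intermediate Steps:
P = 3536
c = 973/34 (c = 2 + (-8061 + 3536)/(-132 - 38) = 2 - 4525/(-170) = 2 - 4525*(-1/170) = 2 + 905/34 = 973/34 ≈ 28.618)
O(G) = -7 + 3/G
O(1/(-12))*c = (-7 + 3/(1/(-12)))*(973/34) = (-7 + 3/(-1/12))*(973/34) = (-7 + 3*(-12))*(973/34) = (-7 - 36)*(973/34) = -43*973/34 = -41839/34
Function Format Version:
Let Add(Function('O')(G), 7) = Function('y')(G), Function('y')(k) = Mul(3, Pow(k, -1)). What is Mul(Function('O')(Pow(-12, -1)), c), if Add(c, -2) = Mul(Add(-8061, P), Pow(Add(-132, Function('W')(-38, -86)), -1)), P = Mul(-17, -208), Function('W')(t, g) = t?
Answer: Rational(-41839, 34) ≈ -1230.6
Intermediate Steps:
P = 3536
c = Rational(973, 34) (c = Add(2, Mul(Add(-8061, 3536), Pow(Add(-132, -38), -1))) = Add(2, Mul(-4525, Pow(-170, -1))) = Add(2, Mul(-4525, Rational(-1, 170))) = Add(2, Rational(905, 34)) = Rational(973, 34) ≈ 28.618)
Function('O')(G) = Add(-7, Mul(3, Pow(G, -1)))
Mul(Function('O')(Pow(-12, -1)), c) = Mul(Add(-7, Mul(3, Pow(Pow(-12, -1), -1))), Rational(973, 34)) = Mul(Add(-7, Mul(3, Pow(Rational(-1, 12), -1))), Rational(973, 34)) = Mul(Add(-7, Mul(3, -12)), Rational(973, 34)) = Mul(Add(-7, -36), Rational(973, 34)) = Mul(-43, Rational(973, 34)) = Rational(-41839, 34)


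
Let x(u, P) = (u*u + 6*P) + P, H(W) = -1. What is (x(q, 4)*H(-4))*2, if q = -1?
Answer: -58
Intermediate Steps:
x(u, P) = u**2 + 7*P (x(u, P) = (u**2 + 6*P) + P = u**2 + 7*P)
(x(q, 4)*H(-4))*2 = (((-1)**2 + 7*4)*(-1))*2 = ((1 + 28)*(-1))*2 = (29*(-1))*2 = -29*2 = -58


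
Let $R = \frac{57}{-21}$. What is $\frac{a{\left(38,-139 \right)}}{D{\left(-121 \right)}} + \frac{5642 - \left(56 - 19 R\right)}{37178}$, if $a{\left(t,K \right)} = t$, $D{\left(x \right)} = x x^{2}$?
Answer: $\frac{68622155353}{461041664006} \approx 0.14884$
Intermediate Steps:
$D{\left(x \right)} = x^{3}$
$R = - \frac{19}{7}$ ($R = 57 \left(- \frac{1}{21}\right) = - \frac{19}{7} \approx -2.7143$)
$\frac{a{\left(38,-139 \right)}}{D{\left(-121 \right)}} + \frac{5642 - \left(56 - 19 R\right)}{37178} = \frac{38}{\left(-121\right)^{3}} + \frac{5642 - \left(56 - - \frac{361}{7}\right)}{37178} = \frac{38}{-1771561} + \left(5642 - \left(56 + \frac{361}{7}\right)\right) \frac{1}{37178} = 38 \left(- \frac{1}{1771561}\right) + \left(5642 - \frac{753}{7}\right) \frac{1}{37178} = - \frac{38}{1771561} + \left(5642 - \frac{753}{7}\right) \frac{1}{37178} = - \frac{38}{1771561} + \frac{38741}{7} \cdot \frac{1}{37178} = - \frac{38}{1771561} + \frac{38741}{260246} = \frac{68622155353}{461041664006}$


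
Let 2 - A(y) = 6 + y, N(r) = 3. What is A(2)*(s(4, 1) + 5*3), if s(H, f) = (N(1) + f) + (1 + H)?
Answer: -144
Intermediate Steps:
A(y) = -4 - y (A(y) = 2 - (6 + y) = 2 + (-6 - y) = -4 - y)
s(H, f) = 4 + H + f (s(H, f) = (3 + f) + (1 + H) = 4 + H + f)
A(2)*(s(4, 1) + 5*3) = (-4 - 1*2)*((4 + 4 + 1) + 5*3) = (-4 - 2)*(9 + 15) = -6*24 = -144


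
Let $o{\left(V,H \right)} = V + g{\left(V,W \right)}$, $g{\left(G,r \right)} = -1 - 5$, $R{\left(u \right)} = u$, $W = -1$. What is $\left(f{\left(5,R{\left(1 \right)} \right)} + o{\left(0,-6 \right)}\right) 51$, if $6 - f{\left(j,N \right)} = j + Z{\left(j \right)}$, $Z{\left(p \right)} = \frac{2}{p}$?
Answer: $- \frac{1377}{5} \approx -275.4$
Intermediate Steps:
$f{\left(j,N \right)} = 6 - j - \frac{2}{j}$ ($f{\left(j,N \right)} = 6 - \left(j + \frac{2}{j}\right) = 6 - j - \frac{2}{j}$)
$g{\left(G,r \right)} = -6$
$o{\left(V,H \right)} = -6 + V$ ($o{\left(V,H \right)} = V - 6 = -6 + V$)
$\left(f{\left(5,R{\left(1 \right)} \right)} + o{\left(0,-6 \right)}\right) 51 = \left(\left(6 - 5 - \frac{2}{5}\right) + \left(-6 + 0\right)\right) 51 = \left(\left(6 - 5 - \frac{2}{5}\right) - 6\right) 51 = \left(\frac{3}{5} - 6\right) 51 = \left(- \frac{27}{5}\right) 51 = - \frac{1377}{5}$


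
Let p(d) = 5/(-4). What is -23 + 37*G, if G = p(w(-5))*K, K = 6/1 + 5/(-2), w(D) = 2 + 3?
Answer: -1479/8 ≈ -184.88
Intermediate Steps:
w(D) = 5
K = 7/2 (K = 6*1 + 5*(-1/2) = 6 - 5/2 = 7/2 ≈ 3.5000)
p(d) = -5/4 (p(d) = 5*(-1/4) = -5/4)
G = -35/8 (G = -5/4*7/2 = -35/8 ≈ -4.3750)
-23 + 37*G = -23 + 37*(-35/8) = -23 - 1295/8 = -1479/8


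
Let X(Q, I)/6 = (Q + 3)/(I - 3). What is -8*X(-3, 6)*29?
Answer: 0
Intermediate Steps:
X(Q, I) = 6*(3 + Q)/(-3 + I) (X(Q, I) = 6*((Q + 3)/(I - 3)) = 6*((3 + Q)/(-3 + I)) = 6*(3 + Q)/(-3 + I))
-8*X(-3, 6)*29 = -48*(3 - 3)/(-3 + 6)*29 = -48*0/3*29 = -8*0*29 = 0*29 = 0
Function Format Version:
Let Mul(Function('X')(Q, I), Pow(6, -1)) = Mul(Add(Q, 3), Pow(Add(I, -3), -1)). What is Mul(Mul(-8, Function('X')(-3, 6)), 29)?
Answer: 0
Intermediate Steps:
Function('X')(Q, I) = Mul(6, Pow(Add(-3, I), -1), Add(3, Q)) (Function('X')(Q, I) = Mul(6, Mul(Add(Q, 3), Pow(Add(I, -3), -1))) = Mul(6, Mul(Add(3, Q), Pow(Add(-3, I), -1))) = Mul(6, Mul(Pow(Add(-3, I), -1), Add(3, Q))) = Mul(6, Pow(Add(-3, I), -1), Add(3, Q)))
Mul(Mul(-8, Function('X')(-3, 6)), 29) = Mul(Mul(-8, Mul(6, Pow(Add(-3, 6), -1), Add(3, -3))), 29) = Mul(Mul(-8, Mul(6, Pow(3, -1), 0)), 29) = Mul(Mul(-8, Mul(6, Rational(1, 3), 0)), 29) = Mul(Mul(-8, 0), 29) = Mul(0, 29) = 0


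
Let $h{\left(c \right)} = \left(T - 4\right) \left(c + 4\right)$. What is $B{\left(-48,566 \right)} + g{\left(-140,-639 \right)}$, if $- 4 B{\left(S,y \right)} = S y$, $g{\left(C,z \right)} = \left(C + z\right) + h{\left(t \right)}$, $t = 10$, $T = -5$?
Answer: $5887$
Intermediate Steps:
$h{\left(c \right)} = -36 - 9 c$ ($h{\left(c \right)} = \left(-5 - 4\right) \left(c + 4\right) = - 9 \left(4 + c\right) = -36 - 9 c$)
$g{\left(C,z \right)} = -126 + C + z$ ($g{\left(C,z \right)} = \left(C + z\right) - 126 = -126 + C + z$)
$B{\left(S,y \right)} = - \frac{S y}{4}$
$B{\left(-48,566 \right)} + g{\left(-140,-639 \right)} = \left(- \frac{1}{4}\right) \left(-48\right) 566 - 905 = 6792 - 905 = 5887$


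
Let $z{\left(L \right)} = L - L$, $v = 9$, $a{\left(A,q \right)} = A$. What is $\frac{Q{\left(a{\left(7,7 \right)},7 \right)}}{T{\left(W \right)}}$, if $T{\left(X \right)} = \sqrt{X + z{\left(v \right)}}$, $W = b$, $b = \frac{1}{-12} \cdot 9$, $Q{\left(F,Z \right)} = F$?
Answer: $- \frac{14 i \sqrt{3}}{3} \approx - 8.0829 i$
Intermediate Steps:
$b = - \frac{3}{4}$ ($b = \left(- \frac{1}{12}\right) 9 = - \frac{3}{4} \approx -0.75$)
$W = - \frac{3}{4} \approx -0.75$
$z{\left(L \right)} = 0$
$T{\left(X \right)} = \sqrt{X}$ ($T{\left(X \right)} = \sqrt{X + 0} = \sqrt{X}$)
$\frac{Q{\left(a{\left(7,7 \right)},7 \right)}}{T{\left(W \right)}} = \frac{7}{\sqrt{- \frac{3}{4}}} = \frac{7}{\frac{1}{2} i \sqrt{3}} = 7 \left(- \frac{2 i \sqrt{3}}{3}\right) = - \frac{14 i \sqrt{3}}{3}$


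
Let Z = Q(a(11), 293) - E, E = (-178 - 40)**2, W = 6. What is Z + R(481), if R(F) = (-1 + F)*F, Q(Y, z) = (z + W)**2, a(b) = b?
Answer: 272757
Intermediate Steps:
Q(Y, z) = (6 + z)**2 (Q(Y, z) = (z + 6)**2 = (6 + z)**2)
R(F) = F*(-1 + F)
E = 47524 (E = (-218)**2 = 47524)
Z = 41877 (Z = (6 + 293)**2 - 1*47524 = 299**2 - 47524 = 89401 - 47524 = 41877)
Z + R(481) = 41877 + 481*(-1 + 481) = 41877 + 481*480 = 41877 + 230880 = 272757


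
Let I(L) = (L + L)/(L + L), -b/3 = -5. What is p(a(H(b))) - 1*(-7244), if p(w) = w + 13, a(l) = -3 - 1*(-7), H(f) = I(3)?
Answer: 7261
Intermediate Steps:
b = 15 (b = -3*(-5) = 15)
I(L) = 1 (I(L) = (2*L)/((2*L)) = (2*L)*(1/(2*L)) = 1)
H(f) = 1
a(l) = 4 (a(l) = -3 + 7 = 4)
p(w) = 13 + w
p(a(H(b))) - 1*(-7244) = (13 + 4) - 1*(-7244) = 17 + 7244 = 7261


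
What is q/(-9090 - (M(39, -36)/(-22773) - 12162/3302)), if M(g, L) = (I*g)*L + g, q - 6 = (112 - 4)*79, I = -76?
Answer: -53502271329/56908855294 ≈ -0.94014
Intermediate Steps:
q = 8538 (q = 6 + (112 - 4)*79 = 6 + 108*79 = 6 + 8532 = 8538)
M(g, L) = g - 76*L*g (M(g, L) = (-76*g)*L + g = -76*L*g + g = g - 76*L*g)
q/(-9090 - (M(39, -36)/(-22773) - 12162/3302)) = 8538/(-9090 - ((39*(1 - 76*(-36)))/(-22773) - 12162/3302)) = 8538/(-9090 - ((39*(1 + 2736))*(-1/22773) - 12162*1/3302)) = 8538/(-9090 - ((39*2737)*(-1/22773) - 6081/1651)) = 8538/(-9090 - (106743*(-1/22773) - 6081/1651)) = 8538/(-9090 - (-35581/7591 - 6081/1651)) = 8538/(-9090 - 1*(-104905102/12532741)) = 8538/(-9090 + 104905102/12532741) = 8538/(-113817710588/12532741) = 8538*(-12532741/113817710588) = -53502271329/56908855294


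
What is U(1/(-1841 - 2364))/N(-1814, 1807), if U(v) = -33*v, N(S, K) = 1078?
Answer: 3/412090 ≈ 7.2800e-6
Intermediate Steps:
U(1/(-1841 - 2364))/N(-1814, 1807) = -33/(-1841 - 2364)/1078 = -33/(-4205)*(1/1078) = -33*(-1/4205)*(1/1078) = (33/4205)*(1/1078) = 3/412090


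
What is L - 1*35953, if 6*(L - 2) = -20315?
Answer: -236021/6 ≈ -39337.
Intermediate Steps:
L = -20303/6 (L = 2 + (⅙)*(-20315) = 2 - 20315/6 = -20303/6 ≈ -3383.8)
L - 1*35953 = -20303/6 - 1*35953 = -20303/6 - 35953 = -236021/6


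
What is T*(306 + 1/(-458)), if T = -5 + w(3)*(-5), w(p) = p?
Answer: -1401470/229 ≈ -6120.0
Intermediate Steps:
T = -20 (T = -5 + 3*(-5) = -5 - 15 = -20)
T*(306 + 1/(-458)) = -20*(306 + 1/(-458)) = -20*(306 - 1/458) = -20*140147/458 = -1401470/229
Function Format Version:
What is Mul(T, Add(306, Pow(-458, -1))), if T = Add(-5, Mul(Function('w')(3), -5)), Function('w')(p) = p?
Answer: Rational(-1401470, 229) ≈ -6120.0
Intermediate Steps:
T = -20 (T = Add(-5, Mul(3, -5)) = Add(-5, -15) = -20)
Mul(T, Add(306, Pow(-458, -1))) = Mul(-20, Add(306, Pow(-458, -1))) = Mul(-20, Add(306, Rational(-1, 458))) = Mul(-20, Rational(140147, 458)) = Rational(-1401470, 229)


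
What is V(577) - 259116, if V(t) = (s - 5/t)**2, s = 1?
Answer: -86266903580/332929 ≈ -2.5912e+5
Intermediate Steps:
V(t) = (1 - 5/t)**2
V(577) - 259116 = (-5 + 577)**2/577**2 - 259116 = (1/332929)*572**2 - 259116 = (1/332929)*327184 - 259116 = 327184/332929 - 259116 = -86266903580/332929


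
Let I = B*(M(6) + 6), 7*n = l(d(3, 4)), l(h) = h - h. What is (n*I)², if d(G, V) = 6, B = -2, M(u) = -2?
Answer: 0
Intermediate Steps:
l(h) = 0
n = 0 (n = (⅐)*0 = 0)
I = -8 (I = -2*(-2 + 6) = -2*4 = -8)
(n*I)² = (0*(-8))² = 0² = 0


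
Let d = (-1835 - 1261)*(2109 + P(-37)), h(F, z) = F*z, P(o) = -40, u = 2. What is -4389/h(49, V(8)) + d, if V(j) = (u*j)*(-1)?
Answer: -717429261/112 ≈ -6.4056e+6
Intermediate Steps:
V(j) = -2*j (V(j) = (2*j)*(-1) = -2*j)
d = -6405624 (d = (-1835 - 1261)*(2109 - 40) = -3096*2069 = -6405624)
-4389/h(49, V(8)) + d = -4389/(49*(-2*8)) - 6405624 = -4389/(49*(-16)) - 6405624 = -4389/(-784) - 6405624 = -4389*(-1/784) - 6405624 = 627/112 - 6405624 = -717429261/112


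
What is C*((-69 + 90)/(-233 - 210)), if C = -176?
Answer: 3696/443 ≈ 8.3431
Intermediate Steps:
C*((-69 + 90)/(-233 - 210)) = -176*(-69 + 90)/(-233 - 210) = -3696/(-443) = -3696*(-1)/443 = -176*(-21/443) = 3696/443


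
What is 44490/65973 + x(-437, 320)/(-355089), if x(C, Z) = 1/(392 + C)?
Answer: 236968666141/351394298955 ≈ 0.67437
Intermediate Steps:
44490/65973 + x(-437, 320)/(-355089) = 44490/65973 + 1/((392 - 437)*(-355089)) = 44490*(1/65973) - 1/355089/(-45) = 14830/21991 - 1/45*(-1/355089) = 14830/21991 + 1/15979005 = 236968666141/351394298955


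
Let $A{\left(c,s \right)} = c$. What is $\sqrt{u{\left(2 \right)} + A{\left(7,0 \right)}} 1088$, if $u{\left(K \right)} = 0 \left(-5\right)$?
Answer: $1088 \sqrt{7} \approx 2878.6$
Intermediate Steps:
$u{\left(K \right)} = 0$
$\sqrt{u{\left(2 \right)} + A{\left(7,0 \right)}} 1088 = \sqrt{0 + 7} \cdot 1088 = \sqrt{7} \cdot 1088 = 1088 \sqrt{7}$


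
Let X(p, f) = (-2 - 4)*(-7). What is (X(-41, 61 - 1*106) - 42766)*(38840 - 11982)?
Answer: -1147481192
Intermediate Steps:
X(p, f) = 42 (X(p, f) = -6*(-7) = 42)
(X(-41, 61 - 1*106) - 42766)*(38840 - 11982) = (42 - 42766)*(38840 - 11982) = -42724*26858 = -1147481192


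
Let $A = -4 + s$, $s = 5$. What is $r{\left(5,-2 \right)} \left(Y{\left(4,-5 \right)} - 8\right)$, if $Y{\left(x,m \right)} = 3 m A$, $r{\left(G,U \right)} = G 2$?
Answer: $-230$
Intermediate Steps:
$A = 1$ ($A = -4 + 5 = 1$)
$r{\left(G,U \right)} = 2 G$
$Y{\left(x,m \right)} = 3 m$ ($Y{\left(x,m \right)} = 3 m 1 = 3 m$)
$r{\left(5,-2 \right)} \left(Y{\left(4,-5 \right)} - 8\right) = 2 \cdot 5 \left(3 \left(-5\right) - 8\right) = 10 \left(-15 - 8\right) = 10 \left(-23\right) = -230$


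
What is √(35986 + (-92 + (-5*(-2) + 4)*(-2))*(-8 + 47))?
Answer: √31306 ≈ 176.94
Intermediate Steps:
√(35986 + (-92 + (-5*(-2) + 4)*(-2))*(-8 + 47)) = √(35986 + (-92 + (10 + 4)*(-2))*39) = √(35986 + (-92 + 14*(-2))*39) = √(35986 + (-92 - 28)*39) = √(35986 - 120*39) = √(35986 - 4680) = √31306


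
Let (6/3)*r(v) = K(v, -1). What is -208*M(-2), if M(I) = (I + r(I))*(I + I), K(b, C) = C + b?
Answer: -2912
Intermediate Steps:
r(v) = -½ + v/2 (r(v) = (-1 + v)/2 = -½ + v/2)
M(I) = 2*I*(-½ + 3*I/2) (M(I) = (I + (-½ + I/2))*(I + I) = (-½ + 3*I/2)*(2*I) = 2*I*(-½ + 3*I/2))
-208*M(-2) = -(-416)*(-1 + 3*(-2)) = -(-416)*(-1 - 6) = -(-416)*(-7) = -208*14 = -2912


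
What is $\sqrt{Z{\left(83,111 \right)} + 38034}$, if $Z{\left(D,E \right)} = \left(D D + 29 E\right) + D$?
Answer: $5 \sqrt{1929} \approx 219.6$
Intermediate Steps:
$Z{\left(D,E \right)} = D + D^{2} + 29 E$ ($Z{\left(D,E \right)} = \left(D^{2} + 29 E\right) + D = D + D^{2} + 29 E$)
$\sqrt{Z{\left(83,111 \right)} + 38034} = \sqrt{\left(83 + 83^{2} + 29 \cdot 111\right) + 38034} = \sqrt{\left(83 + 6889 + 3219\right) + 38034} = \sqrt{10191 + 38034} = \sqrt{48225} = 5 \sqrt{1929}$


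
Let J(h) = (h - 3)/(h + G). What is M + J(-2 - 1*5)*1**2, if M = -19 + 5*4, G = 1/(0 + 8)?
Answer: 27/11 ≈ 2.4545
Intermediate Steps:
G = 1/8 ≈ 0.12500
M = 1 (M = -19 + 20 = 1)
J(h) = (-3 + h)/(1/8 + h) (J(h) = (h - 3)/(h + 1/8) = (-3 + h)/(1/8 + h))
M + J(-2 - 1*5)*1**2 = 1 + (8*(-3 + (-2 - 1*5))/(1 + 8*(-2 - 1*5)))*1**2 = 1 + (8*(-3 + (-2 - 5))/(1 + 8*(-2 - 5)))*1 = 1 + (8*(-3 - 7)/(1 + 8*(-7)))*1 = 1 + (8*(-10)/(1 - 56))*1 = 1 + (8*(-10)/(-55))*1 = 1 + (8*(-1/55)*(-10))*1 = 1 + (16/11)*1 = 1 + 16/11 = 27/11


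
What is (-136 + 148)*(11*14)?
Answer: 1848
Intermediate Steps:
(-136 + 148)*(11*14) = 12*154 = 1848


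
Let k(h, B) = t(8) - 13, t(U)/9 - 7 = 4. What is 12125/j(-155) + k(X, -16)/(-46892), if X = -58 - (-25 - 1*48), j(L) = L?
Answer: -56857883/726826 ≈ -78.228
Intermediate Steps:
t(U) = 99 (t(U) = 63 + 9*4 = 63 + 36 = 99)
X = 15 (X = -58 - (-25 - 48) = -58 - 1*(-73) = -58 + 73 = 15)
k(h, B) = 86 (k(h, B) = 99 - 13 = 86)
12125/j(-155) + k(X, -16)/(-46892) = 12125/(-155) + 86/(-46892) = 12125*(-1/155) + 86*(-1/46892) = -2425/31 - 43/23446 = -56857883/726826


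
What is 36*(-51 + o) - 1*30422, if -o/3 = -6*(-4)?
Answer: -34850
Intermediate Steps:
o = -72 (o = -(-18)*(-4) = -3*24 = -72)
36*(-51 + o) - 1*30422 = 36*(-51 - 72) - 1*30422 = 36*(-123) - 30422 = -4428 - 30422 = -34850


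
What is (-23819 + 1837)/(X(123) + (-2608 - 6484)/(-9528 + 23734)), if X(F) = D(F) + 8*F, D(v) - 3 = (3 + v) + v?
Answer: -2692037/151289 ≈ -17.794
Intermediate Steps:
D(v) = 6 + 2*v (D(v) = 3 + ((3 + v) + v) = 3 + (3 + 2*v) = 6 + 2*v)
X(F) = 6 + 10*F (X(F) = (6 + 2*F) + 8*F = 6 + 10*F)
(-23819 + 1837)/(X(123) + (-2608 - 6484)/(-9528 + 23734)) = (-23819 + 1837)/((6 + 10*123) + (-2608 - 6484)/(-9528 + 23734)) = -21982/((6 + 1230) - 9092/14206) = -21982/(1236 - 9092*1/14206) = -21982/(1236 - 4546/7103) = -21982/8774762/7103 = -21982*7103/8774762 = -2692037/151289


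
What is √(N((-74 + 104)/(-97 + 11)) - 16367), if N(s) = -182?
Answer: I*√16549 ≈ 128.64*I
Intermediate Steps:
√(N((-74 + 104)/(-97 + 11)) - 16367) = √(-182 - 16367) = √(-16549) = I*√16549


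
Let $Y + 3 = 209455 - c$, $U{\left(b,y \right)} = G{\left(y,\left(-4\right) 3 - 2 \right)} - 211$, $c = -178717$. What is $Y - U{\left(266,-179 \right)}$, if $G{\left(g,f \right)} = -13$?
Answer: $388393$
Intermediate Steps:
$U{\left(b,y \right)} = -224$ ($U{\left(b,y \right)} = -13 - 211 = -224$)
$Y = 388169$ ($Y = -3 + \left(209455 - -178717\right) = -3 + \left(209455 + 178717\right) = -3 + 388172 = 388169$)
$Y - U{\left(266,-179 \right)} = 388169 - -224 = 388169 + 224 = 388393$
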